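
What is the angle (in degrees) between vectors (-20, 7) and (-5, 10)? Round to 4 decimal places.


dot = -20*-5 + 7*10 = 170
|u| = 21.1896, |v| = 11.1803
cos(angle) = 0.7176
angle = 44.1449 degrees

44.1449 degrees


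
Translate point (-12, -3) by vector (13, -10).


Translation: (x+dx, y+dy) = (-12+13, -3+-10) = (1, -13)

(1, -13)


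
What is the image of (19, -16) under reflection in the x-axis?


Reflection across x-axis: (x, y) -> (x, -y)
(19, -16) -> (19, 16)

(19, 16)


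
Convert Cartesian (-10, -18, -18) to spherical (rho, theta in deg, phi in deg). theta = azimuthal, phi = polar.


rho = sqrt((-10)^2 + (-18)^2 + (-18)^2) = 27.3496
theta = atan2(-18, -10) = 240.9454 deg
phi = acos(-18/27.3496) = 131.1586 deg

rho = 27.3496, theta = 240.9454 deg, phi = 131.1586 deg


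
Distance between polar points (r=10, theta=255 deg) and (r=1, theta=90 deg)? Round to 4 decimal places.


d = sqrt(r1^2 + r2^2 - 2*r1*r2*cos(t2-t1))
d = sqrt(10^2 + 1^2 - 2*10*1*cos(90-255)) = 10.969

10.969


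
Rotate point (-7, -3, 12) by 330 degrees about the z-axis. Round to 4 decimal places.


x' = -7*cos(330) - -3*sin(330) = -7.5622
y' = -7*sin(330) + -3*cos(330) = 0.9019
z' = 12

(-7.5622, 0.9019, 12)


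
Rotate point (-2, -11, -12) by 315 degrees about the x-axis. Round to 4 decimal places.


x' = -2
y' = -11*cos(315) - -12*sin(315) = -16.2635
z' = -11*sin(315) + -12*cos(315) = -0.7071

(-2, -16.2635, -0.7071)


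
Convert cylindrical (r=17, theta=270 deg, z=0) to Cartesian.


x = 17 * cos(270) = 0
y = 17 * sin(270) = -17
z = 0

(0, -17, 0)


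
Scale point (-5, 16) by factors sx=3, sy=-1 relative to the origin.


Scaling: (x*sx, y*sy) = (-5*3, 16*-1) = (-15, -16)

(-15, -16)


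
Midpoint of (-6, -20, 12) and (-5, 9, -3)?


Midpoint = ((-6+-5)/2, (-20+9)/2, (12+-3)/2) = (-5.5, -5.5, 4.5)

(-5.5, -5.5, 4.5)


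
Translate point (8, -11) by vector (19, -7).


Translation: (x+dx, y+dy) = (8+19, -11+-7) = (27, -18)

(27, -18)


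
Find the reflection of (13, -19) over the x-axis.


Reflection across x-axis: (x, y) -> (x, -y)
(13, -19) -> (13, 19)

(13, 19)


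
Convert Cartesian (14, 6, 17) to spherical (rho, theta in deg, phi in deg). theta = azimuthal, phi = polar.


rho = sqrt(14^2 + 6^2 + 17^2) = 22.8254
theta = atan2(6, 14) = 23.1986 deg
phi = acos(17/22.8254) = 41.8595 deg

rho = 22.8254, theta = 23.1986 deg, phi = 41.8595 deg


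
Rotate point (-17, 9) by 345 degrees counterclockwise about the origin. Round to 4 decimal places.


x' = -17*cos(345) - 9*sin(345) = -14.0914
y' = -17*sin(345) + 9*cos(345) = 13.0933

(-14.0914, 13.0933)


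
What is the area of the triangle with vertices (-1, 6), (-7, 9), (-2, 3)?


Area = |x1(y2-y3) + x2(y3-y1) + x3(y1-y2)| / 2
= |-1*(9-3) + -7*(3-6) + -2*(6-9)| / 2
= 10.5

10.5


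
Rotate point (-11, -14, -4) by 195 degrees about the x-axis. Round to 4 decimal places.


x' = -11
y' = -14*cos(195) - -4*sin(195) = 12.4877
z' = -14*sin(195) + -4*cos(195) = 7.4872

(-11, 12.4877, 7.4872)


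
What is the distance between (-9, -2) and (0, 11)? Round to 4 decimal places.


d = sqrt((0--9)^2 + (11--2)^2) = 15.8114

15.8114


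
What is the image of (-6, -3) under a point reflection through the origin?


Reflection through origin: (x, y) -> (-x, -y)
(-6, -3) -> (6, 3)

(6, 3)


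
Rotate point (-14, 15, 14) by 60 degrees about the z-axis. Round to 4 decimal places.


x' = -14*cos(60) - 15*sin(60) = -19.9904
y' = -14*sin(60) + 15*cos(60) = -4.6244
z' = 14

(-19.9904, -4.6244, 14)


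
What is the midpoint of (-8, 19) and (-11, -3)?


Midpoint = ((-8+-11)/2, (19+-3)/2) = (-9.5, 8)

(-9.5, 8)


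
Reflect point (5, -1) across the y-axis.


Reflection across y-axis: (x, y) -> (-x, y)
(5, -1) -> (-5, -1)

(-5, -1)


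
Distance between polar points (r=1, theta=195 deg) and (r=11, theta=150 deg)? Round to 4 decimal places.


d = sqrt(r1^2 + r2^2 - 2*r1*r2*cos(t2-t1))
d = sqrt(1^2 + 11^2 - 2*1*11*cos(150-195)) = 10.3172

10.3172


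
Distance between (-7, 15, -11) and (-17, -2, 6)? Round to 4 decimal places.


d = sqrt((-17--7)^2 + (-2-15)^2 + (6--11)^2) = 26.0384

26.0384


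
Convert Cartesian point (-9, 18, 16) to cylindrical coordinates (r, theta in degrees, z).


r = sqrt((-9)^2 + 18^2) = 20.1246
theta = atan2(18, -9) = 116.5651 deg
z = 16

r = 20.1246, theta = 116.5651 deg, z = 16


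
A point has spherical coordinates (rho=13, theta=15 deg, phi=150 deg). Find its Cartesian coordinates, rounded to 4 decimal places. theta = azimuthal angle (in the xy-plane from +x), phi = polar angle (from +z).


x = 13 * sin(150) * cos(15) = 6.2785
y = 13 * sin(150) * sin(15) = 1.6823
z = 13 * cos(150) = -11.2583

(6.2785, 1.6823, -11.2583)


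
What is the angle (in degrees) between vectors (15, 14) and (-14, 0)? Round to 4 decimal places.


dot = 15*-14 + 14*0 = -210
|u| = 20.5183, |v| = 14
cos(angle) = -0.7311
angle = 136.9749 degrees

136.9749 degrees


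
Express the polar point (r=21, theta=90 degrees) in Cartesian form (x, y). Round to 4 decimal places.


x = 21 * cos(90) = 0
y = 21 * sin(90) = 21

(0, 21)


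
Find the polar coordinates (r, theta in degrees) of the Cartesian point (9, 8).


r = sqrt(9^2 + 8^2) = 12.0416
theta = atan2(8, 9) = 41.6335 degrees

r = 12.0416, theta = 41.6335 degrees


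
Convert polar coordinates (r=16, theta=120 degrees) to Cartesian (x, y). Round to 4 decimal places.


x = 16 * cos(120) = -8
y = 16 * sin(120) = 13.8564

(-8, 13.8564)


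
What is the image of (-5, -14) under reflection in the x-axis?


Reflection across x-axis: (x, y) -> (x, -y)
(-5, -14) -> (-5, 14)

(-5, 14)


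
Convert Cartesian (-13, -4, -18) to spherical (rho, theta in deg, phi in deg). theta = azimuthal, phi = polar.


rho = sqrt((-13)^2 + (-4)^2 + (-18)^2) = 22.561
theta = atan2(-4, -13) = 197.1027 deg
phi = acos(-18/22.561) = 142.9239 deg

rho = 22.561, theta = 197.1027 deg, phi = 142.9239 deg


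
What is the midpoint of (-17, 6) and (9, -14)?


Midpoint = ((-17+9)/2, (6+-14)/2) = (-4, -4)

(-4, -4)


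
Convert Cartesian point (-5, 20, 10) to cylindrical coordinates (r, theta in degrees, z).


r = sqrt((-5)^2 + 20^2) = 20.6155
theta = atan2(20, -5) = 104.0362 deg
z = 10

r = 20.6155, theta = 104.0362 deg, z = 10


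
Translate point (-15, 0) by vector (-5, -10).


Translation: (x+dx, y+dy) = (-15+-5, 0+-10) = (-20, -10)

(-20, -10)


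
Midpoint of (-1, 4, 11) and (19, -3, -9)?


Midpoint = ((-1+19)/2, (4+-3)/2, (11+-9)/2) = (9, 0.5, 1)

(9, 0.5, 1)


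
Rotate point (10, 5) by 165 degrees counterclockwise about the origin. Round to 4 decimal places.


x' = 10*cos(165) - 5*sin(165) = -10.9534
y' = 10*sin(165) + 5*cos(165) = -2.2414

(-10.9534, -2.2414)


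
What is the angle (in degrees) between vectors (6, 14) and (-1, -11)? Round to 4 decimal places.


dot = 6*-1 + 14*-11 = -160
|u| = 15.2315, |v| = 11.0454
cos(angle) = -0.951
angle = 161.9958 degrees

161.9958 degrees


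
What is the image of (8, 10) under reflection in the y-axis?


Reflection across y-axis: (x, y) -> (-x, y)
(8, 10) -> (-8, 10)

(-8, 10)


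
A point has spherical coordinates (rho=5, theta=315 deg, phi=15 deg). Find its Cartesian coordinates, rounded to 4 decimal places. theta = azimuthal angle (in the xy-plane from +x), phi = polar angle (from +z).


x = 5 * sin(15) * cos(315) = 0.9151
y = 5 * sin(15) * sin(315) = -0.9151
z = 5 * cos(15) = 4.8296

(0.9151, -0.9151, 4.8296)


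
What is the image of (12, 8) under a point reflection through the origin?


Reflection through origin: (x, y) -> (-x, -y)
(12, 8) -> (-12, -8)

(-12, -8)


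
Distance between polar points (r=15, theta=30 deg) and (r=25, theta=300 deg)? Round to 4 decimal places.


d = sqrt(r1^2 + r2^2 - 2*r1*r2*cos(t2-t1))
d = sqrt(15^2 + 25^2 - 2*15*25*cos(300-30)) = 29.1548

29.1548


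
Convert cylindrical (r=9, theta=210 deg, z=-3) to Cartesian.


x = 9 * cos(210) = -7.7942
y = 9 * sin(210) = -4.5
z = -3

(-7.7942, -4.5, -3)


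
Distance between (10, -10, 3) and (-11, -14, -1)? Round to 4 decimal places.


d = sqrt((-11-10)^2 + (-14--10)^2 + (-1-3)^2) = 21.7486

21.7486


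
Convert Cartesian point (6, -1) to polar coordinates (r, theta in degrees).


r = sqrt(6^2 + (-1)^2) = 6.0828
theta = atan2(-1, 6) = 350.5377 degrees

r = 6.0828, theta = 350.5377 degrees


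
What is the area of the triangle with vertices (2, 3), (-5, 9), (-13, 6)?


Area = |x1(y2-y3) + x2(y3-y1) + x3(y1-y2)| / 2
= |2*(9-6) + -5*(6-3) + -13*(3-9)| / 2
= 34.5

34.5


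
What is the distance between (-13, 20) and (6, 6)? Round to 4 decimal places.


d = sqrt((6--13)^2 + (6-20)^2) = 23.6008

23.6008


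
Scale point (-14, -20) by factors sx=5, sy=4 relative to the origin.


Scaling: (x*sx, y*sy) = (-14*5, -20*4) = (-70, -80)

(-70, -80)


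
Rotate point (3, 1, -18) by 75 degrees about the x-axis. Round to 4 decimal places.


x' = 3
y' = 1*cos(75) - -18*sin(75) = 17.6455
z' = 1*sin(75) + -18*cos(75) = -3.6928

(3, 17.6455, -3.6928)


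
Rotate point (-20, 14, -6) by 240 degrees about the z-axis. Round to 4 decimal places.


x' = -20*cos(240) - 14*sin(240) = 22.1244
y' = -20*sin(240) + 14*cos(240) = 10.3205
z' = -6

(22.1244, 10.3205, -6)


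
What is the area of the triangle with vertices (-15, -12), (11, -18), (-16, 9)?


Area = |x1(y2-y3) + x2(y3-y1) + x3(y1-y2)| / 2
= |-15*(-18-9) + 11*(9--12) + -16*(-12--18)| / 2
= 270

270


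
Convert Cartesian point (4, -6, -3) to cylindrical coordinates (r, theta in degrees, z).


r = sqrt(4^2 + (-6)^2) = 7.2111
theta = atan2(-6, 4) = 303.6901 deg
z = -3

r = 7.2111, theta = 303.6901 deg, z = -3


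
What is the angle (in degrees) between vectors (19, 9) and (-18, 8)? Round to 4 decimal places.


dot = 19*-18 + 9*8 = -270
|u| = 21.0238, |v| = 19.6977
cos(angle) = -0.652
angle = 130.6913 degrees

130.6913 degrees


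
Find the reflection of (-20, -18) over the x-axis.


Reflection across x-axis: (x, y) -> (x, -y)
(-20, -18) -> (-20, 18)

(-20, 18)


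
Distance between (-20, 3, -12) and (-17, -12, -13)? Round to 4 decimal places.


d = sqrt((-17--20)^2 + (-12-3)^2 + (-13--12)^2) = 15.3297

15.3297


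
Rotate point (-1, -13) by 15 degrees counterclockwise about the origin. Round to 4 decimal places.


x' = -1*cos(15) - -13*sin(15) = 2.3987
y' = -1*sin(15) + -13*cos(15) = -12.8159

(2.3987, -12.8159)


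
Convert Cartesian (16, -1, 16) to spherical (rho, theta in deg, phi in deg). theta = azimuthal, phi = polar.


rho = sqrt(16^2 + (-1)^2 + 16^2) = 22.6495
theta = atan2(-1, 16) = 356.4237 deg
phi = acos(16/22.6495) = 45.0558 deg

rho = 22.6495, theta = 356.4237 deg, phi = 45.0558 deg


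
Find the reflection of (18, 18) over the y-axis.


Reflection across y-axis: (x, y) -> (-x, y)
(18, 18) -> (-18, 18)

(-18, 18)


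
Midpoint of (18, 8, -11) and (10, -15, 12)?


Midpoint = ((18+10)/2, (8+-15)/2, (-11+12)/2) = (14, -3.5, 0.5)

(14, -3.5, 0.5)


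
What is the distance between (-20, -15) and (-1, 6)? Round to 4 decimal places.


d = sqrt((-1--20)^2 + (6--15)^2) = 28.3196

28.3196


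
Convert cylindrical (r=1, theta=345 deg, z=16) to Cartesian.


x = 1 * cos(345) = 0.9659
y = 1 * sin(345) = -0.2588
z = 16

(0.9659, -0.2588, 16)


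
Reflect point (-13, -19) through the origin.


Reflection through origin: (x, y) -> (-x, -y)
(-13, -19) -> (13, 19)

(13, 19)


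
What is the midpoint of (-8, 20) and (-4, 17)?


Midpoint = ((-8+-4)/2, (20+17)/2) = (-6, 18.5)

(-6, 18.5)


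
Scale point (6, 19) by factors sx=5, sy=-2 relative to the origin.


Scaling: (x*sx, y*sy) = (6*5, 19*-2) = (30, -38)

(30, -38)


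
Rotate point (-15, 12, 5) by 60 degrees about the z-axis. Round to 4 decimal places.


x' = -15*cos(60) - 12*sin(60) = -17.8923
y' = -15*sin(60) + 12*cos(60) = -6.9904
z' = 5

(-17.8923, -6.9904, 5)


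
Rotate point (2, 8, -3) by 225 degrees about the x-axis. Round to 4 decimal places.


x' = 2
y' = 8*cos(225) - -3*sin(225) = -7.7782
z' = 8*sin(225) + -3*cos(225) = -3.5355

(2, -7.7782, -3.5355)


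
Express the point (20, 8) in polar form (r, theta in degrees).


r = sqrt(20^2 + 8^2) = 21.5407
theta = atan2(8, 20) = 21.8014 degrees

r = 21.5407, theta = 21.8014 degrees


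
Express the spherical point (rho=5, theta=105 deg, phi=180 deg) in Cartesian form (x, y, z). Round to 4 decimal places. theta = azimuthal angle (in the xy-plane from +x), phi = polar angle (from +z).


x = 5 * sin(180) * cos(105) = 0
y = 5 * sin(180) * sin(105) = 0
z = 5 * cos(180) = -5

(0, 0, -5)


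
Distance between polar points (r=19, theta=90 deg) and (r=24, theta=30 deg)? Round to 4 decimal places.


d = sqrt(r1^2 + r2^2 - 2*r1*r2*cos(t2-t1))
d = sqrt(19^2 + 24^2 - 2*19*24*cos(30-90)) = 21.9317

21.9317


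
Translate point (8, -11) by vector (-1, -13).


Translation: (x+dx, y+dy) = (8+-1, -11+-13) = (7, -24)

(7, -24)


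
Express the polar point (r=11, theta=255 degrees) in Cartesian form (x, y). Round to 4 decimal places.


x = 11 * cos(255) = -2.847
y = 11 * sin(255) = -10.6252

(-2.847, -10.6252)


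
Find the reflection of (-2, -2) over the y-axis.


Reflection across y-axis: (x, y) -> (-x, y)
(-2, -2) -> (2, -2)

(2, -2)


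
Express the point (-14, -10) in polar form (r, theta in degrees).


r = sqrt((-14)^2 + (-10)^2) = 17.2047
theta = atan2(-10, -14) = 215.5377 degrees

r = 17.2047, theta = 215.5377 degrees


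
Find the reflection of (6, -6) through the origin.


Reflection through origin: (x, y) -> (-x, -y)
(6, -6) -> (-6, 6)

(-6, 6)


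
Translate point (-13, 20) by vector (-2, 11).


Translation: (x+dx, y+dy) = (-13+-2, 20+11) = (-15, 31)

(-15, 31)


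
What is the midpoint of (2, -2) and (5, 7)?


Midpoint = ((2+5)/2, (-2+7)/2) = (3.5, 2.5)

(3.5, 2.5)


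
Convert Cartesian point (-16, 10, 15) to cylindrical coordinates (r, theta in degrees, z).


r = sqrt((-16)^2 + 10^2) = 18.868
theta = atan2(10, -16) = 147.9946 deg
z = 15

r = 18.868, theta = 147.9946 deg, z = 15


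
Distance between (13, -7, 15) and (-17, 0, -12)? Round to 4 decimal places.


d = sqrt((-17-13)^2 + (0--7)^2 + (-12-15)^2) = 40.9634

40.9634


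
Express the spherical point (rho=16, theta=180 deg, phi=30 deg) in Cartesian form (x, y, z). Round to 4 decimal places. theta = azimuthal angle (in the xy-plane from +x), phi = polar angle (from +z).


x = 16 * sin(30) * cos(180) = -8
y = 16 * sin(30) * sin(180) = 0
z = 16 * cos(30) = 13.8564

(-8, 0, 13.8564)


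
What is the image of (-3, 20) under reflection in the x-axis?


Reflection across x-axis: (x, y) -> (x, -y)
(-3, 20) -> (-3, -20)

(-3, -20)


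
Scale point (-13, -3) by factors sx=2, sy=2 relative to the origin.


Scaling: (x*sx, y*sy) = (-13*2, -3*2) = (-26, -6)

(-26, -6)


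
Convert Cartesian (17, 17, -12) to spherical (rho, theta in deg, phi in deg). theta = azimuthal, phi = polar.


rho = sqrt(17^2 + 17^2 + (-12)^2) = 26.8701
theta = atan2(17, 17) = 45 deg
phi = acos(-12/26.8701) = 116.5254 deg

rho = 26.8701, theta = 45 deg, phi = 116.5254 deg


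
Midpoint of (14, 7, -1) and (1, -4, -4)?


Midpoint = ((14+1)/2, (7+-4)/2, (-1+-4)/2) = (7.5, 1.5, -2.5)

(7.5, 1.5, -2.5)


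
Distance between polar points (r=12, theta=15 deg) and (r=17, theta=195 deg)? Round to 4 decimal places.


d = sqrt(r1^2 + r2^2 - 2*r1*r2*cos(t2-t1))
d = sqrt(12^2 + 17^2 - 2*12*17*cos(195-15)) = 29

29


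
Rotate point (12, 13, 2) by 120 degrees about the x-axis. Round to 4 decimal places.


x' = 12
y' = 13*cos(120) - 2*sin(120) = -8.2321
z' = 13*sin(120) + 2*cos(120) = 10.2583

(12, -8.2321, 10.2583)


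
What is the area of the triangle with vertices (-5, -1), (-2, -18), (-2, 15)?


Area = |x1(y2-y3) + x2(y3-y1) + x3(y1-y2)| / 2
= |-5*(-18-15) + -2*(15--1) + -2*(-1--18)| / 2
= 49.5

49.5


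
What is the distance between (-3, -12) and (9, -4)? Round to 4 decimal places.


d = sqrt((9--3)^2 + (-4--12)^2) = 14.4222

14.4222


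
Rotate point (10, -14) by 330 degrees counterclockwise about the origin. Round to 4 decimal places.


x' = 10*cos(330) - -14*sin(330) = 1.6603
y' = 10*sin(330) + -14*cos(330) = -17.1244

(1.6603, -17.1244)


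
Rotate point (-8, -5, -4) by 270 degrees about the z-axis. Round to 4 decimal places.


x' = -8*cos(270) - -5*sin(270) = -5
y' = -8*sin(270) + -5*cos(270) = 8
z' = -4

(-5, 8, -4)


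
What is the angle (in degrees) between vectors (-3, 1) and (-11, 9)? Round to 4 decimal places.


dot = -3*-11 + 1*9 = 42
|u| = 3.1623, |v| = 14.2127
cos(angle) = 0.9345
angle = 20.8545 degrees

20.8545 degrees


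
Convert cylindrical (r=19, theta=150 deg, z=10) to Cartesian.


x = 19 * cos(150) = -16.4545
y = 19 * sin(150) = 9.5
z = 10

(-16.4545, 9.5, 10)


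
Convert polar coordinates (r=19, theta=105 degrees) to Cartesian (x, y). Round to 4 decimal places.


x = 19 * cos(105) = -4.9176
y = 19 * sin(105) = 18.3526

(-4.9176, 18.3526)


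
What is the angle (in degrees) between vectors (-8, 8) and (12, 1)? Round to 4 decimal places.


dot = -8*12 + 8*1 = -88
|u| = 11.3137, |v| = 12.0416
cos(angle) = -0.6459
angle = 130.2364 degrees

130.2364 degrees


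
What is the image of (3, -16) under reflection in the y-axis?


Reflection across y-axis: (x, y) -> (-x, y)
(3, -16) -> (-3, -16)

(-3, -16)


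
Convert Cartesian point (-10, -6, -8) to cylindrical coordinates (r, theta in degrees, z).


r = sqrt((-10)^2 + (-6)^2) = 11.6619
theta = atan2(-6, -10) = 210.9638 deg
z = -8

r = 11.6619, theta = 210.9638 deg, z = -8


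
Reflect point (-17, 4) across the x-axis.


Reflection across x-axis: (x, y) -> (x, -y)
(-17, 4) -> (-17, -4)

(-17, -4)


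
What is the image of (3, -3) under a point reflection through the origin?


Reflection through origin: (x, y) -> (-x, -y)
(3, -3) -> (-3, 3)

(-3, 3)


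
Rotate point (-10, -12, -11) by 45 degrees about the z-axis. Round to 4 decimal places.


x' = -10*cos(45) - -12*sin(45) = 1.4142
y' = -10*sin(45) + -12*cos(45) = -15.5563
z' = -11

(1.4142, -15.5563, -11)


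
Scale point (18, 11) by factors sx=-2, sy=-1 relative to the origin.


Scaling: (x*sx, y*sy) = (18*-2, 11*-1) = (-36, -11)

(-36, -11)


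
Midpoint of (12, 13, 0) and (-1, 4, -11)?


Midpoint = ((12+-1)/2, (13+4)/2, (0+-11)/2) = (5.5, 8.5, -5.5)

(5.5, 8.5, -5.5)


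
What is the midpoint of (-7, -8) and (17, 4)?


Midpoint = ((-7+17)/2, (-8+4)/2) = (5, -2)

(5, -2)


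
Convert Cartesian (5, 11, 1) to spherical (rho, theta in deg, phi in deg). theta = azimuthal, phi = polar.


rho = sqrt(5^2 + 11^2 + 1^2) = 12.1244
theta = atan2(11, 5) = 65.556 deg
phi = acos(1/12.1244) = 85.2689 deg

rho = 12.1244, theta = 65.556 deg, phi = 85.2689 deg


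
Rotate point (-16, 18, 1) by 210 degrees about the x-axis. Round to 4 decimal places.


x' = -16
y' = 18*cos(210) - 1*sin(210) = -15.0885
z' = 18*sin(210) + 1*cos(210) = -9.866

(-16, -15.0885, -9.866)


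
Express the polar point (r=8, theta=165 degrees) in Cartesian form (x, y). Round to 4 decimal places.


x = 8 * cos(165) = -7.7274
y = 8 * sin(165) = 2.0706

(-7.7274, 2.0706)


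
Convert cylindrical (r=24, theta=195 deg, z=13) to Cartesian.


x = 24 * cos(195) = -23.1822
y = 24 * sin(195) = -6.2117
z = 13

(-23.1822, -6.2117, 13)


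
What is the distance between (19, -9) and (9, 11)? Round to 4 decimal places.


d = sqrt((9-19)^2 + (11--9)^2) = 22.3607

22.3607


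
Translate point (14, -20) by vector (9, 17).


Translation: (x+dx, y+dy) = (14+9, -20+17) = (23, -3)

(23, -3)


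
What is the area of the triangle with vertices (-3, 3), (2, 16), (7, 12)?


Area = |x1(y2-y3) + x2(y3-y1) + x3(y1-y2)| / 2
= |-3*(16-12) + 2*(12-3) + 7*(3-16)| / 2
= 42.5

42.5


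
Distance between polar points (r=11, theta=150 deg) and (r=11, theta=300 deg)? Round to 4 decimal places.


d = sqrt(r1^2 + r2^2 - 2*r1*r2*cos(t2-t1))
d = sqrt(11^2 + 11^2 - 2*11*11*cos(300-150)) = 21.2504

21.2504


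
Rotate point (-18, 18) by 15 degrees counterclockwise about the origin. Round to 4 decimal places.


x' = -18*cos(15) - 18*sin(15) = -22.0454
y' = -18*sin(15) + 18*cos(15) = 12.7279

(-22.0454, 12.7279)


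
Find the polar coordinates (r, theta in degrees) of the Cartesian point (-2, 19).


r = sqrt((-2)^2 + 19^2) = 19.105
theta = atan2(19, -2) = 96.009 degrees

r = 19.105, theta = 96.009 degrees


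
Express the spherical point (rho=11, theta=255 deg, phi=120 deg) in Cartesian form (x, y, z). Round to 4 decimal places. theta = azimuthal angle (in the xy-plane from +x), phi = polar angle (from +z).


x = 11 * sin(120) * cos(255) = -2.4656
y = 11 * sin(120) * sin(255) = -9.2017
z = 11 * cos(120) = -5.5

(-2.4656, -9.2017, -5.5)


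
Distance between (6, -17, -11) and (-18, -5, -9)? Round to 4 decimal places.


d = sqrt((-18-6)^2 + (-5--17)^2 + (-9--11)^2) = 26.9072

26.9072


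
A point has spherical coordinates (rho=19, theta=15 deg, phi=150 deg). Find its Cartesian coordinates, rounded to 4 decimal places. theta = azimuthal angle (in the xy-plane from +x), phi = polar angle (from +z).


x = 19 * sin(150) * cos(15) = 9.1763
y = 19 * sin(150) * sin(15) = 2.4588
z = 19 * cos(150) = -16.4545

(9.1763, 2.4588, -16.4545)


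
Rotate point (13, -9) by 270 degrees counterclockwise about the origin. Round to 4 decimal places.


x' = 13*cos(270) - -9*sin(270) = -9
y' = 13*sin(270) + -9*cos(270) = -13

(-9, -13)


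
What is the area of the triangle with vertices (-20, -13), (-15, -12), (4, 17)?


Area = |x1(y2-y3) + x2(y3-y1) + x3(y1-y2)| / 2
= |-20*(-12-17) + -15*(17--13) + 4*(-13--12)| / 2
= 63

63


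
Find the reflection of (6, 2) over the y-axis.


Reflection across y-axis: (x, y) -> (-x, y)
(6, 2) -> (-6, 2)

(-6, 2)


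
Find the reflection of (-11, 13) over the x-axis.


Reflection across x-axis: (x, y) -> (x, -y)
(-11, 13) -> (-11, -13)

(-11, -13)


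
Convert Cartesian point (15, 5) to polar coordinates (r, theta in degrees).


r = sqrt(15^2 + 5^2) = 15.8114
theta = atan2(5, 15) = 18.4349 degrees

r = 15.8114, theta = 18.4349 degrees


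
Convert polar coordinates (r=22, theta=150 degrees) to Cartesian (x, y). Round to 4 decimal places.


x = 22 * cos(150) = -19.0526
y = 22 * sin(150) = 11

(-19.0526, 11)


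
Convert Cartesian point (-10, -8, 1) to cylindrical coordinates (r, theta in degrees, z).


r = sqrt((-10)^2 + (-8)^2) = 12.8062
theta = atan2(-8, -10) = 218.6598 deg
z = 1

r = 12.8062, theta = 218.6598 deg, z = 1


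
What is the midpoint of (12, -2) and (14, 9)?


Midpoint = ((12+14)/2, (-2+9)/2) = (13, 3.5)

(13, 3.5)


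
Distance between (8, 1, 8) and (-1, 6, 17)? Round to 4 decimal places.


d = sqrt((-1-8)^2 + (6-1)^2 + (17-8)^2) = 13.6748

13.6748


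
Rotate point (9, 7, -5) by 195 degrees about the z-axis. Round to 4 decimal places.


x' = 9*cos(195) - 7*sin(195) = -6.8816
y' = 9*sin(195) + 7*cos(195) = -9.0909
z' = -5

(-6.8816, -9.0909, -5)


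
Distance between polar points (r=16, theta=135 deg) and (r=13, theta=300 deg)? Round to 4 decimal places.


d = sqrt(r1^2 + r2^2 - 2*r1*r2*cos(t2-t1))
d = sqrt(16^2 + 13^2 - 2*16*13*cos(300-135)) = 28.7546

28.7546


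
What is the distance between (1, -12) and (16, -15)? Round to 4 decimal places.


d = sqrt((16-1)^2 + (-15--12)^2) = 15.2971

15.2971


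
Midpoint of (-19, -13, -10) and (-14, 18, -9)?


Midpoint = ((-19+-14)/2, (-13+18)/2, (-10+-9)/2) = (-16.5, 2.5, -9.5)

(-16.5, 2.5, -9.5)


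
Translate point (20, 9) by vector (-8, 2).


Translation: (x+dx, y+dy) = (20+-8, 9+2) = (12, 11)

(12, 11)


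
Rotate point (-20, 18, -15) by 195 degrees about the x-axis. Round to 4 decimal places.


x' = -20
y' = 18*cos(195) - -15*sin(195) = -21.269
z' = 18*sin(195) + -15*cos(195) = 9.8301

(-20, -21.269, 9.8301)


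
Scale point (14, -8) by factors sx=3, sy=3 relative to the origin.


Scaling: (x*sx, y*sy) = (14*3, -8*3) = (42, -24)

(42, -24)


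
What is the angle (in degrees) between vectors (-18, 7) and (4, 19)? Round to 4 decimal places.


dot = -18*4 + 7*19 = 61
|u| = 19.3132, |v| = 19.4165
cos(angle) = 0.1627
angle = 80.6382 degrees

80.6382 degrees


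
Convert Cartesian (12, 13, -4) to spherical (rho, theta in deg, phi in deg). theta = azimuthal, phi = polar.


rho = sqrt(12^2 + 13^2 + (-4)^2) = 18.1384
theta = atan2(13, 12) = 47.2906 deg
phi = acos(-4/18.1384) = 102.74 deg

rho = 18.1384, theta = 47.2906 deg, phi = 102.74 deg


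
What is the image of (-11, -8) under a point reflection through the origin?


Reflection through origin: (x, y) -> (-x, -y)
(-11, -8) -> (11, 8)

(11, 8)


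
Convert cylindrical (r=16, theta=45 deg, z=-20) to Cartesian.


x = 16 * cos(45) = 11.3137
y = 16 * sin(45) = 11.3137
z = -20

(11.3137, 11.3137, -20)


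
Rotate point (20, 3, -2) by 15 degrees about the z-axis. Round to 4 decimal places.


x' = 20*cos(15) - 3*sin(15) = 18.5421
y' = 20*sin(15) + 3*cos(15) = 8.0742
z' = -2

(18.5421, 8.0742, -2)


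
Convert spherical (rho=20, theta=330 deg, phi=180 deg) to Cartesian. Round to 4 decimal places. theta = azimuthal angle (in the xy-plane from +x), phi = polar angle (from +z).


x = 20 * sin(180) * cos(330) = 0
y = 20 * sin(180) * sin(330) = 0
z = 20 * cos(180) = -20

(0, 0, -20)


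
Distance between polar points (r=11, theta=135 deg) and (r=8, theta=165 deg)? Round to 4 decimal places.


d = sqrt(r1^2 + r2^2 - 2*r1*r2*cos(t2-t1))
d = sqrt(11^2 + 8^2 - 2*11*8*cos(165-135)) = 5.7078

5.7078


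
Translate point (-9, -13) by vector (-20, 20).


Translation: (x+dx, y+dy) = (-9+-20, -13+20) = (-29, 7)

(-29, 7)


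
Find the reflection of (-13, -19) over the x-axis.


Reflection across x-axis: (x, y) -> (x, -y)
(-13, -19) -> (-13, 19)

(-13, 19)


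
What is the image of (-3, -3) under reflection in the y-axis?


Reflection across y-axis: (x, y) -> (-x, y)
(-3, -3) -> (3, -3)

(3, -3)


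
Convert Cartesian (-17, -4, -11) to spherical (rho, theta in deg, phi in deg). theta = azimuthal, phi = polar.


rho = sqrt((-17)^2 + (-4)^2 + (-11)^2) = 20.6398
theta = atan2(-4, -17) = 193.2405 deg
phi = acos(-11/20.6398) = 122.2051 deg

rho = 20.6398, theta = 193.2405 deg, phi = 122.2051 deg


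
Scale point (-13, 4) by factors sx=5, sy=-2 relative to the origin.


Scaling: (x*sx, y*sy) = (-13*5, 4*-2) = (-65, -8)

(-65, -8)


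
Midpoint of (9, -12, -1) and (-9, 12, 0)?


Midpoint = ((9+-9)/2, (-12+12)/2, (-1+0)/2) = (0, 0, -0.5)

(0, 0, -0.5)


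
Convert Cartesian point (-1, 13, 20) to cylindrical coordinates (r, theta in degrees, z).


r = sqrt((-1)^2 + 13^2) = 13.0384
theta = atan2(13, -1) = 94.3987 deg
z = 20

r = 13.0384, theta = 94.3987 deg, z = 20


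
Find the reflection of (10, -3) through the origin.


Reflection through origin: (x, y) -> (-x, -y)
(10, -3) -> (-10, 3)

(-10, 3)


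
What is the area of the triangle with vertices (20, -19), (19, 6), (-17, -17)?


Area = |x1(y2-y3) + x2(y3-y1) + x3(y1-y2)| / 2
= |20*(6--17) + 19*(-17--19) + -17*(-19-6)| / 2
= 461.5

461.5


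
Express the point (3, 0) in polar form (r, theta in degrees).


r = sqrt(3^2 + 0^2) = 3
theta = atan2(0, 3) = 0 degrees

r = 3, theta = 0 degrees


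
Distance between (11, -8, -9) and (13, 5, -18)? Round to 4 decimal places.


d = sqrt((13-11)^2 + (5--8)^2 + (-18--9)^2) = 15.9374

15.9374


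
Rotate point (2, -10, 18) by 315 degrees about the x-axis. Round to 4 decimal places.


x' = 2
y' = -10*cos(315) - 18*sin(315) = 5.6569
z' = -10*sin(315) + 18*cos(315) = 19.799

(2, 5.6569, 19.799)


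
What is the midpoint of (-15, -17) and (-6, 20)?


Midpoint = ((-15+-6)/2, (-17+20)/2) = (-10.5, 1.5)

(-10.5, 1.5)


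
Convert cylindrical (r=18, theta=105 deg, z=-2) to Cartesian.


x = 18 * cos(105) = -4.6587
y = 18 * sin(105) = 17.3867
z = -2

(-4.6587, 17.3867, -2)


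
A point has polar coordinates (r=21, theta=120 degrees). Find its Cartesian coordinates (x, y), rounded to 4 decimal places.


x = 21 * cos(120) = -10.5
y = 21 * sin(120) = 18.1865

(-10.5, 18.1865)


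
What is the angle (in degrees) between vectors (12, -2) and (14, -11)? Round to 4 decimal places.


dot = 12*14 + -2*-11 = 190
|u| = 12.1655, |v| = 17.8045
cos(angle) = 0.8772
angle = 28.6949 degrees

28.6949 degrees


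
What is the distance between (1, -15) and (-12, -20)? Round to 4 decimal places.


d = sqrt((-12-1)^2 + (-20--15)^2) = 13.9284

13.9284


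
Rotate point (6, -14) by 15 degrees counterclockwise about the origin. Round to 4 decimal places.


x' = 6*cos(15) - -14*sin(15) = 9.419
y' = 6*sin(15) + -14*cos(15) = -11.97

(9.419, -11.97)


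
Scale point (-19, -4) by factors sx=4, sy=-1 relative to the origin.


Scaling: (x*sx, y*sy) = (-19*4, -4*-1) = (-76, 4)

(-76, 4)


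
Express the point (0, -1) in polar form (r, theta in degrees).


r = sqrt(0^2 + (-1)^2) = 1
theta = atan2(-1, 0) = 270 degrees

r = 1, theta = 270 degrees


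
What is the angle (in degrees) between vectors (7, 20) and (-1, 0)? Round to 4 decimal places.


dot = 7*-1 + 20*0 = -7
|u| = 21.1896, |v| = 1
cos(angle) = -0.3304
angle = 109.29 degrees

109.29 degrees


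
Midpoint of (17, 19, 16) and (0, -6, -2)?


Midpoint = ((17+0)/2, (19+-6)/2, (16+-2)/2) = (8.5, 6.5, 7)

(8.5, 6.5, 7)


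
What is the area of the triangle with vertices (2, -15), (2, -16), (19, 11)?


Area = |x1(y2-y3) + x2(y3-y1) + x3(y1-y2)| / 2
= |2*(-16-11) + 2*(11--15) + 19*(-15--16)| / 2
= 8.5

8.5


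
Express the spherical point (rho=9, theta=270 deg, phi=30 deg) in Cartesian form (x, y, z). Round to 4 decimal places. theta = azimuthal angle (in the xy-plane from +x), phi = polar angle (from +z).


x = 9 * sin(30) * cos(270) = 0
y = 9 * sin(30) * sin(270) = -4.5
z = 9 * cos(30) = 7.7942

(0, -4.5, 7.7942)


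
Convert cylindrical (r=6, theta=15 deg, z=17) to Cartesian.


x = 6 * cos(15) = 5.7956
y = 6 * sin(15) = 1.5529
z = 17

(5.7956, 1.5529, 17)


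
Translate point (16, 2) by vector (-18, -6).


Translation: (x+dx, y+dy) = (16+-18, 2+-6) = (-2, -4)

(-2, -4)


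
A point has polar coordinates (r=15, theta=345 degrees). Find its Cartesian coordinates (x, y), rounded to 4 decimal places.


x = 15 * cos(345) = 14.4889
y = 15 * sin(345) = -3.8823

(14.4889, -3.8823)


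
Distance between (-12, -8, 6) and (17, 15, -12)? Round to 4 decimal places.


d = sqrt((17--12)^2 + (15--8)^2 + (-12-6)^2) = 41.1582

41.1582


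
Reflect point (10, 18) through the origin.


Reflection through origin: (x, y) -> (-x, -y)
(10, 18) -> (-10, -18)

(-10, -18)


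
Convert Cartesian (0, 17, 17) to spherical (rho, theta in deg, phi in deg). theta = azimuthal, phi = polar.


rho = sqrt(0^2 + 17^2 + 17^2) = 24.0416
theta = atan2(17, 0) = 90 deg
phi = acos(17/24.0416) = 45 deg

rho = 24.0416, theta = 90 deg, phi = 45 deg


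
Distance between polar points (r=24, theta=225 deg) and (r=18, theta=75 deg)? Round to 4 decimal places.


d = sqrt(r1^2 + r2^2 - 2*r1*r2*cos(t2-t1))
d = sqrt(24^2 + 18^2 - 2*24*18*cos(75-225)) = 40.5986

40.5986


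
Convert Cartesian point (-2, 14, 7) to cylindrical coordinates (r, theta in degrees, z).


r = sqrt((-2)^2 + 14^2) = 14.1421
theta = atan2(14, -2) = 98.1301 deg
z = 7

r = 14.1421, theta = 98.1301 deg, z = 7


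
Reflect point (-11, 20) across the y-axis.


Reflection across y-axis: (x, y) -> (-x, y)
(-11, 20) -> (11, 20)

(11, 20)


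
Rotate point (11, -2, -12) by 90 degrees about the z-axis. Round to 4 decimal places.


x' = 11*cos(90) - -2*sin(90) = 2
y' = 11*sin(90) + -2*cos(90) = 11
z' = -12

(2, 11, -12)


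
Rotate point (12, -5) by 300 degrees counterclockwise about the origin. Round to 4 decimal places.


x' = 12*cos(300) - -5*sin(300) = 1.6699
y' = 12*sin(300) + -5*cos(300) = -12.8923

(1.6699, -12.8923)


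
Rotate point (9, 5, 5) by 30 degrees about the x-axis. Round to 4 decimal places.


x' = 9
y' = 5*cos(30) - 5*sin(30) = 1.8301
z' = 5*sin(30) + 5*cos(30) = 6.8301

(9, 1.8301, 6.8301)


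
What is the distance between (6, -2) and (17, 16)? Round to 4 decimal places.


d = sqrt((17-6)^2 + (16--2)^2) = 21.095

21.095


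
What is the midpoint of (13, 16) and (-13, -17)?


Midpoint = ((13+-13)/2, (16+-17)/2) = (0, -0.5)

(0, -0.5)


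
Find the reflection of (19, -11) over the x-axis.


Reflection across x-axis: (x, y) -> (x, -y)
(19, -11) -> (19, 11)

(19, 11)


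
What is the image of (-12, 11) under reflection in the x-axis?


Reflection across x-axis: (x, y) -> (x, -y)
(-12, 11) -> (-12, -11)

(-12, -11)


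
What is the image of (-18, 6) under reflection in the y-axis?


Reflection across y-axis: (x, y) -> (-x, y)
(-18, 6) -> (18, 6)

(18, 6)


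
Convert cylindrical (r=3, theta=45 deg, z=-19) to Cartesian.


x = 3 * cos(45) = 2.1213
y = 3 * sin(45) = 2.1213
z = -19

(2.1213, 2.1213, -19)


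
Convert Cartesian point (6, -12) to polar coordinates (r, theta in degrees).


r = sqrt(6^2 + (-12)^2) = 13.4164
theta = atan2(-12, 6) = 296.5651 degrees

r = 13.4164, theta = 296.5651 degrees


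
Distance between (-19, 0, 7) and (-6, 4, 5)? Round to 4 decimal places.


d = sqrt((-6--19)^2 + (4-0)^2 + (5-7)^2) = 13.7477

13.7477


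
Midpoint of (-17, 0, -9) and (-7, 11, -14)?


Midpoint = ((-17+-7)/2, (0+11)/2, (-9+-14)/2) = (-12, 5.5, -11.5)

(-12, 5.5, -11.5)


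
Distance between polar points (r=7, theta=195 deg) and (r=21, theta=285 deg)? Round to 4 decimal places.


d = sqrt(r1^2 + r2^2 - 2*r1*r2*cos(t2-t1))
d = sqrt(7^2 + 21^2 - 2*7*21*cos(285-195)) = 22.1359

22.1359


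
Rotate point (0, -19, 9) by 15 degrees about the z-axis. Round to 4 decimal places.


x' = 0*cos(15) - -19*sin(15) = 4.9176
y' = 0*sin(15) + -19*cos(15) = -18.3526
z' = 9

(4.9176, -18.3526, 9)


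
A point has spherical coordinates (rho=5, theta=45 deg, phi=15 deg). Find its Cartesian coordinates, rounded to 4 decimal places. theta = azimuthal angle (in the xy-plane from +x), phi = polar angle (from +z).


x = 5 * sin(15) * cos(45) = 0.9151
y = 5 * sin(15) * sin(45) = 0.9151
z = 5 * cos(15) = 4.8296

(0.9151, 0.9151, 4.8296)


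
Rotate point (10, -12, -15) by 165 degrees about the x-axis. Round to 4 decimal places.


x' = 10
y' = -12*cos(165) - -15*sin(165) = 15.4734
z' = -12*sin(165) + -15*cos(165) = 11.3831

(10, 15.4734, 11.3831)


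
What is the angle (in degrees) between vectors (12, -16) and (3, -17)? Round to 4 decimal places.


dot = 12*3 + -16*-17 = 308
|u| = 20, |v| = 17.2627
cos(angle) = 0.8921
angle = 26.8619 degrees

26.8619 degrees


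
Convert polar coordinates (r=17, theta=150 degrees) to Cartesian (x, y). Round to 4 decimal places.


x = 17 * cos(150) = -14.7224
y = 17 * sin(150) = 8.5

(-14.7224, 8.5)


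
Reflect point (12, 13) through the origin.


Reflection through origin: (x, y) -> (-x, -y)
(12, 13) -> (-12, -13)

(-12, -13)


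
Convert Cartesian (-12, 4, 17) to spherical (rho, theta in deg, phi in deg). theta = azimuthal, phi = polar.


rho = sqrt((-12)^2 + 4^2 + 17^2) = 21.1896
theta = atan2(4, -12) = 161.5651 deg
phi = acos(17/21.1896) = 36.6517 deg

rho = 21.1896, theta = 161.5651 deg, phi = 36.6517 deg


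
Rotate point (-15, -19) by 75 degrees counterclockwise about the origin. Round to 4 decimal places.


x' = -15*cos(75) - -19*sin(75) = 14.4703
y' = -15*sin(75) + -19*cos(75) = -19.4064

(14.4703, -19.4064)


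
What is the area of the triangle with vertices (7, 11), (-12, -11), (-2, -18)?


Area = |x1(y2-y3) + x2(y3-y1) + x3(y1-y2)| / 2
= |7*(-11--18) + -12*(-18-11) + -2*(11--11)| / 2
= 176.5

176.5


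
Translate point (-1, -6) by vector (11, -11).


Translation: (x+dx, y+dy) = (-1+11, -6+-11) = (10, -17)

(10, -17)


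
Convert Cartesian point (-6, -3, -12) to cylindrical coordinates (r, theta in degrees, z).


r = sqrt((-6)^2 + (-3)^2) = 6.7082
theta = atan2(-3, -6) = 206.5651 deg
z = -12

r = 6.7082, theta = 206.5651 deg, z = -12


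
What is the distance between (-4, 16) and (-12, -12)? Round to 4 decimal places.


d = sqrt((-12--4)^2 + (-12-16)^2) = 29.1204

29.1204


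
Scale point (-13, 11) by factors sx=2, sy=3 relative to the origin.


Scaling: (x*sx, y*sy) = (-13*2, 11*3) = (-26, 33)

(-26, 33)


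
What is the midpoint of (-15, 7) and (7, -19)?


Midpoint = ((-15+7)/2, (7+-19)/2) = (-4, -6)

(-4, -6)


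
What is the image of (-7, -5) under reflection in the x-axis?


Reflection across x-axis: (x, y) -> (x, -y)
(-7, -5) -> (-7, 5)

(-7, 5)


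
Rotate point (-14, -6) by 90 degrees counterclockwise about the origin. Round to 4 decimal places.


x' = -14*cos(90) - -6*sin(90) = 6
y' = -14*sin(90) + -6*cos(90) = -14

(6, -14)


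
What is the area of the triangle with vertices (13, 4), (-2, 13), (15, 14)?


Area = |x1(y2-y3) + x2(y3-y1) + x3(y1-y2)| / 2
= |13*(13-14) + -2*(14-4) + 15*(4-13)| / 2
= 84

84


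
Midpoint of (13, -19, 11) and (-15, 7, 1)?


Midpoint = ((13+-15)/2, (-19+7)/2, (11+1)/2) = (-1, -6, 6)

(-1, -6, 6)


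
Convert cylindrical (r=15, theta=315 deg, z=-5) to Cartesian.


x = 15 * cos(315) = 10.6066
y = 15 * sin(315) = -10.6066
z = -5

(10.6066, -10.6066, -5)


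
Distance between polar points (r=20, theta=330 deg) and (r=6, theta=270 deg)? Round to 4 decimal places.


d = sqrt(r1^2 + r2^2 - 2*r1*r2*cos(t2-t1))
d = sqrt(20^2 + 6^2 - 2*20*6*cos(270-330)) = 17.7764

17.7764


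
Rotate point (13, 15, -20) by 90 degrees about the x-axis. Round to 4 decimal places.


x' = 13
y' = 15*cos(90) - -20*sin(90) = 20
z' = 15*sin(90) + -20*cos(90) = 15

(13, 20, 15)


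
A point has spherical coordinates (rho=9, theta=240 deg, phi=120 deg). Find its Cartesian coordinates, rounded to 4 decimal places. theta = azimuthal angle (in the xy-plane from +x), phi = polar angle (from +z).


x = 9 * sin(120) * cos(240) = -3.8971
y = 9 * sin(120) * sin(240) = -6.75
z = 9 * cos(120) = -4.5

(-3.8971, -6.75, -4.5)


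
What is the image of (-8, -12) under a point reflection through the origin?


Reflection through origin: (x, y) -> (-x, -y)
(-8, -12) -> (8, 12)

(8, 12)


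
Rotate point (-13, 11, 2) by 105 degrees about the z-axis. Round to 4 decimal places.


x' = -13*cos(105) - 11*sin(105) = -7.2605
y' = -13*sin(105) + 11*cos(105) = -15.404
z' = 2

(-7.2605, -15.404, 2)


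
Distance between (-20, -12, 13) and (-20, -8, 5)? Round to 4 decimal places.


d = sqrt((-20--20)^2 + (-8--12)^2 + (5-13)^2) = 8.9443

8.9443


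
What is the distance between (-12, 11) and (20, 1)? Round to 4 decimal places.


d = sqrt((20--12)^2 + (1-11)^2) = 33.5261

33.5261


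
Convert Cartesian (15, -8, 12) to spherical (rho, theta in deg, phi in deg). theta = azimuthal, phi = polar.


rho = sqrt(15^2 + (-8)^2 + 12^2) = 20.8087
theta = atan2(-8, 15) = 331.9275 deg
phi = acos(12/20.8087) = 54.7824 deg

rho = 20.8087, theta = 331.9275 deg, phi = 54.7824 deg


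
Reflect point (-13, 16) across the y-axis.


Reflection across y-axis: (x, y) -> (-x, y)
(-13, 16) -> (13, 16)

(13, 16)


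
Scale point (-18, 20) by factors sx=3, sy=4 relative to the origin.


Scaling: (x*sx, y*sy) = (-18*3, 20*4) = (-54, 80)

(-54, 80)


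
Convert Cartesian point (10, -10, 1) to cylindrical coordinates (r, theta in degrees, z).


r = sqrt(10^2 + (-10)^2) = 14.1421
theta = atan2(-10, 10) = 315 deg
z = 1

r = 14.1421, theta = 315 deg, z = 1
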